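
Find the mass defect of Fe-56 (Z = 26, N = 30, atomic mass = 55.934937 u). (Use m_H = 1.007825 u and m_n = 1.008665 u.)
Δm = Z·m_H + N·m_n − M = 0.5285 u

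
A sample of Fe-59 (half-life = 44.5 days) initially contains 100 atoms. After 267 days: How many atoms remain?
N = N₀(1/2)^(t/t½) = 1.562 atoms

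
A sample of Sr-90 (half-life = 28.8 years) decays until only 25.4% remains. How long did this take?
t = t½ × log₂(N₀/N) = 56.94 years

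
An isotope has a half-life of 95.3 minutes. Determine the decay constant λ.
λ = ln(2)/t½ = 0.007273 minute⁻¹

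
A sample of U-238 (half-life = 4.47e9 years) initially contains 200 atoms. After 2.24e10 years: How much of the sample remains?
N = N₀(1/2)^(t/t½) = 6.202 atoms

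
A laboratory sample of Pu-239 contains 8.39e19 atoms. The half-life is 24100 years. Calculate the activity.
A = λN = 2.413e15 decays/year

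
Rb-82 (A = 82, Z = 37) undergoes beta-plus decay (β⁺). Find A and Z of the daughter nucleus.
Daughter: A = 82, Z = 36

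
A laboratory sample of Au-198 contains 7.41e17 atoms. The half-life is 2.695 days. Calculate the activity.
A = λN = 1.906e17 decays/day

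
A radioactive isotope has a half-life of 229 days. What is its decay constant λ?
λ = ln(2)/t½ = 0.003027 day⁻¹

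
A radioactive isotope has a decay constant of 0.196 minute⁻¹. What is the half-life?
t½ = ln(2)/λ = 3.536 minutes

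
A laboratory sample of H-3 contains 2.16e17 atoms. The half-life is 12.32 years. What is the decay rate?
A = λN = 1.215e16 decays/year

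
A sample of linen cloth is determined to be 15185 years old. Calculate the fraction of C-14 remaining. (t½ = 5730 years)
N/N₀ = (1/2)^(t/t½) = 0.1593 = 15.9%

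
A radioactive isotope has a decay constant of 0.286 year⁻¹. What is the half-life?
t½ = ln(2)/λ = 2.424 years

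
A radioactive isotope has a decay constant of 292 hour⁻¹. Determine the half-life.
t½ = ln(2)/λ = 0.002374 hours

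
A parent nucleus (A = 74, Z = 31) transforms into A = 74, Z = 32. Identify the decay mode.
ΔA = 0, ΔZ = +1 ⇒ beta-minus decay (β⁻)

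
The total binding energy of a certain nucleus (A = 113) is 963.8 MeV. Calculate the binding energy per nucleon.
B.E./A = 963.8/113 = 8.529 MeV/nucleon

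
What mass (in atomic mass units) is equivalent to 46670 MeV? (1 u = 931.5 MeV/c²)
m = E/c² = 50.1 u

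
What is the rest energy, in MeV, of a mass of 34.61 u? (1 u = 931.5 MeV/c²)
E = mc² = 32240 MeV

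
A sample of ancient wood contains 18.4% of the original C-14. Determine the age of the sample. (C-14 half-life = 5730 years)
Age = t½ × log₂(1/ratio) = 13990 years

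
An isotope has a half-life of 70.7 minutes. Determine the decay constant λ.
λ = ln(2)/t½ = 0.009804 minute⁻¹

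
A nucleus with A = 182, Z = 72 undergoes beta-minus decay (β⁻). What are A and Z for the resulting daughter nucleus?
Daughter: A = 182, Z = 73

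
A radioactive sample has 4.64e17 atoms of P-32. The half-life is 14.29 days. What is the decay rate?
A = λN = 2.251e16 decays/day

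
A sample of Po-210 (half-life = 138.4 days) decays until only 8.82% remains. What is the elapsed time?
t = t½ × log₂(N₀/N) = 484.8 days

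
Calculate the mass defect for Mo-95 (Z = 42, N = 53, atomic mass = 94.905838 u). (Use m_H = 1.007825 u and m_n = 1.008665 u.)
Δm = Z·m_H + N·m_n − M = 0.8821 u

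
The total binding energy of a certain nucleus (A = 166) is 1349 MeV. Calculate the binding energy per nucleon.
B.E./A = 1349/166 = 8.127 MeV/nucleon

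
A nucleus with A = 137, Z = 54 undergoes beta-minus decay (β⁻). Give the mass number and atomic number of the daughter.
Daughter: A = 137, Z = 55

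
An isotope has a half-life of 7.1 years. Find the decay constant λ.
λ = ln(2)/t½ = 0.09763 year⁻¹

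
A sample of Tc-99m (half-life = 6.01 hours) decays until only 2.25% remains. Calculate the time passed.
t = t½ × log₂(N₀/N) = 32.9 hours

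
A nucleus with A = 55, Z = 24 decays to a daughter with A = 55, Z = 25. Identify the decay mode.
ΔA = 0, ΔZ = +1 ⇒ beta-minus decay (β⁻)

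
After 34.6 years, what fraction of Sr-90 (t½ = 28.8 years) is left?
N/N₀ = (1/2)^(t/t½) = 0.4349 = 43.5%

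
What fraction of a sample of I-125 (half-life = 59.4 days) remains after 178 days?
N/N₀ = (1/2)^(t/t½) = 0.1253 = 12.5%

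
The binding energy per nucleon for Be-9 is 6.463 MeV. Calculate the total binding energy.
B.E. = 6.463 × 9 = 58.17 MeV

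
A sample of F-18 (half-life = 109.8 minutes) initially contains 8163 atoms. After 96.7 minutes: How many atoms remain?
N = N₀(1/2)^(t/t½) = 4433 atoms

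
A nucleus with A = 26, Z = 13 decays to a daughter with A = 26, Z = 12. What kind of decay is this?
ΔA = 0, ΔZ = -1 ⇒ beta-plus decay (β⁺) or electron capture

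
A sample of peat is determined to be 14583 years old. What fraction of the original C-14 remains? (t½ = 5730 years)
N/N₀ = (1/2)^(t/t½) = 0.1713 = 17.1%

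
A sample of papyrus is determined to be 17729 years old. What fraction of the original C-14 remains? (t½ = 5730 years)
N/N₀ = (1/2)^(t/t½) = 0.1171 = 11.7%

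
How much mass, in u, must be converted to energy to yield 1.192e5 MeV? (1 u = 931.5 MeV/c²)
m = E/c² = 128 u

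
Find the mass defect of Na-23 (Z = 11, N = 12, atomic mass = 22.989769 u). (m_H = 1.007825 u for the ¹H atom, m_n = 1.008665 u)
Δm = Z·m_H + N·m_n − M = 0.2003 u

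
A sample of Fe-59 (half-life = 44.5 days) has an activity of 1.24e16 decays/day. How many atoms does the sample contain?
N = A/λ = 7.961e17 atoms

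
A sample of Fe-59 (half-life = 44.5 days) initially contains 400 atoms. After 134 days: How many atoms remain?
N = N₀(1/2)^(t/t½) = 49.61 atoms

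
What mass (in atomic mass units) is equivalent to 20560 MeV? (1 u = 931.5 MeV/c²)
m = E/c² = 22.07 u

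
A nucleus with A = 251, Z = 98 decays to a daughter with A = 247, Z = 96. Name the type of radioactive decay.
ΔA = -4, ΔZ = -2 ⇒ alpha decay (α)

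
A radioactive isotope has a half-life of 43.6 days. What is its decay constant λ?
λ = ln(2)/t½ = 0.0159 day⁻¹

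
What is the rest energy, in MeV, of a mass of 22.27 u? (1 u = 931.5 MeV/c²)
E = mc² = 20740 MeV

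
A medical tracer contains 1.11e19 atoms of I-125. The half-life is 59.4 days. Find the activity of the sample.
A = λN = 1.295e17 decays/day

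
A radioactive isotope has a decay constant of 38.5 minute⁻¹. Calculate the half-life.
t½ = ln(2)/λ = 0.018 minutes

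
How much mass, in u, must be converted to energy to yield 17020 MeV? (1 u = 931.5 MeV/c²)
m = E/c² = 18.27 u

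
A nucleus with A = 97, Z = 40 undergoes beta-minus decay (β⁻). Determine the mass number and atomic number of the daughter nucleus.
Daughter: A = 97, Z = 41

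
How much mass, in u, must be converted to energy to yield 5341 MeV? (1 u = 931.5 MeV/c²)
m = E/c² = 5.734 u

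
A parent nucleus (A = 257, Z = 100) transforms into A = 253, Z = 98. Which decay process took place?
ΔA = -4, ΔZ = -2 ⇒ alpha decay (α)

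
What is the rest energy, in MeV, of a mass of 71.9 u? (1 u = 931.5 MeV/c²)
E = mc² = 66970 MeV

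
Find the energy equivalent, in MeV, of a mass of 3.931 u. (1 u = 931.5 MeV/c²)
E = mc² = 3662 MeV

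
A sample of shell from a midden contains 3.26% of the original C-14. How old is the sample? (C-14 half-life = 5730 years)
Age = t½ × log₂(1/ratio) = 28300 years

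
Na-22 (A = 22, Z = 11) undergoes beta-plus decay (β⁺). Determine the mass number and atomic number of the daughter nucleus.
Daughter: A = 22, Z = 10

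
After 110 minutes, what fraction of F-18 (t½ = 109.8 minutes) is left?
N/N₀ = (1/2)^(t/t½) = 0.4994 = 49.9%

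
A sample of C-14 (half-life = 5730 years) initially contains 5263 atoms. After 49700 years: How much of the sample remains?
N = N₀(1/2)^(t/t½) = 12.89 atoms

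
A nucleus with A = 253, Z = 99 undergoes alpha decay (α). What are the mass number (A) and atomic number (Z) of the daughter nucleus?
Daughter: A = 249, Z = 97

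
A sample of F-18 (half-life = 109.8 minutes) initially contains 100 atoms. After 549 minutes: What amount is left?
N = N₀(1/2)^(t/t½) = 3.125 atoms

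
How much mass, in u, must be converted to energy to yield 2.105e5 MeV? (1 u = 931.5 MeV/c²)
m = E/c² = 226 u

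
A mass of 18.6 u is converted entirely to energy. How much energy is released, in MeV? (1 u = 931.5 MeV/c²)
E = mc² = 17330 MeV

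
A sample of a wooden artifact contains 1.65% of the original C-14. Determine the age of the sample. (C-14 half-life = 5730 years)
Age = t½ × log₂(1/ratio) = 33930 years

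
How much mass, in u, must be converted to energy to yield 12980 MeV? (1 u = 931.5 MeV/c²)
m = E/c² = 13.93 u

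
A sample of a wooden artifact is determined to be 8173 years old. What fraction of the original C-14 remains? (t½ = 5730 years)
N/N₀ = (1/2)^(t/t½) = 0.3721 = 37.2%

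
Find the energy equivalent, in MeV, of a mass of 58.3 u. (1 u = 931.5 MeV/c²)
E = mc² = 54310 MeV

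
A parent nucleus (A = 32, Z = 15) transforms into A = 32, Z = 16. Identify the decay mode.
ΔA = 0, ΔZ = +1 ⇒ beta-minus decay (β⁻)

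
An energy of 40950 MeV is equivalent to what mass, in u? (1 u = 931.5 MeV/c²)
m = E/c² = 43.96 u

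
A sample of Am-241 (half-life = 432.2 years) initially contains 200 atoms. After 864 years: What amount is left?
N = N₀(1/2)^(t/t½) = 50.03 atoms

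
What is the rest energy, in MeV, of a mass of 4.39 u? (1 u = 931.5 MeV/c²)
E = mc² = 4089 MeV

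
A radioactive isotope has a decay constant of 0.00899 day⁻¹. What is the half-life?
t½ = ln(2)/λ = 77.1 days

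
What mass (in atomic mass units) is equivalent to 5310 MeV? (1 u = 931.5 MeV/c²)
m = E/c² = 5.7 u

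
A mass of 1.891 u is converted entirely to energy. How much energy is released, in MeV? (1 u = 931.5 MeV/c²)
E = mc² = 1761 MeV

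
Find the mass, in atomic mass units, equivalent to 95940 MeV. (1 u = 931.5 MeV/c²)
m = E/c² = 103 u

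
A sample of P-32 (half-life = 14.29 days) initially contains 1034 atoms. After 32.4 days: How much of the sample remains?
N = N₀(1/2)^(t/t½) = 214.8 atoms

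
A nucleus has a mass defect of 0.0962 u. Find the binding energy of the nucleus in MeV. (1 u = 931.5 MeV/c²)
B.E. = Δm × 931.5 = 89.61 MeV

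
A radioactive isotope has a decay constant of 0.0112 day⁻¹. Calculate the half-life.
t½ = ln(2)/λ = 61.89 days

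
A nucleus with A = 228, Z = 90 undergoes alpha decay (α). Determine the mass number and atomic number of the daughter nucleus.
Daughter: A = 224, Z = 88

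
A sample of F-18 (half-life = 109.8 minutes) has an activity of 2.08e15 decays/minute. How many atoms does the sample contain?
N = A/λ = 3.295e17 atoms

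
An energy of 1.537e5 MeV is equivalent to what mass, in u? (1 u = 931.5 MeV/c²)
m = E/c² = 165 u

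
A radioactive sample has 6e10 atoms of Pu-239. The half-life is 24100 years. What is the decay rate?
A = λN = 1.726e6 decays/year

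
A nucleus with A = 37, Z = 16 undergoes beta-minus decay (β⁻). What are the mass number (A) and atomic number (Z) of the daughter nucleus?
Daughter: A = 37, Z = 17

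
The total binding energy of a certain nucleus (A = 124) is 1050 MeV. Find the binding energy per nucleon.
B.E./A = 1050/124 = 8.468 MeV/nucleon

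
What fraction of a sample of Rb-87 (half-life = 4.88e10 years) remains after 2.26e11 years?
N/N₀ = (1/2)^(t/t½) = 0.04035 = 4.04%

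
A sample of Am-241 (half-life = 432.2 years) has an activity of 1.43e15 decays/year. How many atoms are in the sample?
N = A/λ = 8.917e17 atoms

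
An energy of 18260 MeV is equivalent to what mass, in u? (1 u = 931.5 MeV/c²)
m = E/c² = 19.6 u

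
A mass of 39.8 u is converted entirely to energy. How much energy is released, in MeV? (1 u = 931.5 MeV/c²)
E = mc² = 37070 MeV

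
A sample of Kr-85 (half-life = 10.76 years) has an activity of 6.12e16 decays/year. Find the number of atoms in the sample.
N = A/λ = 9.5e17 atoms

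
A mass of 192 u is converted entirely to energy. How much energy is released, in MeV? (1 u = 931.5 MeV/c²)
E = mc² = 1.788e5 MeV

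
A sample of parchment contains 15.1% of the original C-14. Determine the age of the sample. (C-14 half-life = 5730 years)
Age = t½ × log₂(1/ratio) = 15630 years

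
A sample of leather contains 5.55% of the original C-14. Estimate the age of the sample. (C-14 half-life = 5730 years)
Age = t½ × log₂(1/ratio) = 23900 years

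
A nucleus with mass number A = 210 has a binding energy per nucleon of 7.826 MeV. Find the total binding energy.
B.E. = 7.826 × 210 = 1643 MeV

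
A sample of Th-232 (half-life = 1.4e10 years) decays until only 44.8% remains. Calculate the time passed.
t = t½ × log₂(N₀/N) = 1.622e10 years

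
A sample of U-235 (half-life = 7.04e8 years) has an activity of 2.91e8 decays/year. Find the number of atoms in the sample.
N = A/λ = 2.956e17 atoms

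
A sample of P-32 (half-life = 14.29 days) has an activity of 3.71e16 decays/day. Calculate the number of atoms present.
N = A/λ = 7.649e17 atoms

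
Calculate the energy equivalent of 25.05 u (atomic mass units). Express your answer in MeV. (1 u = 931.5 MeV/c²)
E = mc² = 23330 MeV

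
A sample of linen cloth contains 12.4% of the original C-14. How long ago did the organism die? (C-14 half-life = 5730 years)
Age = t½ × log₂(1/ratio) = 17260 years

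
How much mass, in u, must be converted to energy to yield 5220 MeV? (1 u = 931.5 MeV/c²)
m = E/c² = 5.604 u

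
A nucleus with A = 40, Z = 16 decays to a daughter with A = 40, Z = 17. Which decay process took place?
ΔA = 0, ΔZ = +1 ⇒ beta-minus decay (β⁻)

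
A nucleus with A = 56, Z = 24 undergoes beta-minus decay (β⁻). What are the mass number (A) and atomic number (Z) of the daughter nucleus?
Daughter: A = 56, Z = 25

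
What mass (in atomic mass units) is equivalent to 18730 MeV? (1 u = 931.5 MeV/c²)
m = E/c² = 20.11 u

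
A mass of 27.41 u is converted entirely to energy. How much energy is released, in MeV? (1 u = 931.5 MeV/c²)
E = mc² = 25530 MeV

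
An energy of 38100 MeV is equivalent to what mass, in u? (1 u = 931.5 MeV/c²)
m = E/c² = 40.9 u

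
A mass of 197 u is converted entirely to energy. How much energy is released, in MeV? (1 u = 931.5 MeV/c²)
E = mc² = 1.835e5 MeV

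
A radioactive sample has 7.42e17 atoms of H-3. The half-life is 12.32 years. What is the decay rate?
A = λN = 4.175e16 decays/year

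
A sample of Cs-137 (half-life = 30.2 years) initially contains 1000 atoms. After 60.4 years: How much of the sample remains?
N = N₀(1/2)^(t/t½) = 250 atoms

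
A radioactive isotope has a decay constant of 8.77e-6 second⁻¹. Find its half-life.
t½ = ln(2)/λ = 79040 seconds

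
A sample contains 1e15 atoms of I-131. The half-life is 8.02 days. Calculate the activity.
A = λN = 8.643e13 decays/day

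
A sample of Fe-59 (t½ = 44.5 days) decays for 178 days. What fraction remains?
N/N₀ = (1/2)^(t/t½) = 0.0625 = 6.25%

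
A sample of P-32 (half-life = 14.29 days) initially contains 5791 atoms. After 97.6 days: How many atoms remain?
N = N₀(1/2)^(t/t½) = 50.9 atoms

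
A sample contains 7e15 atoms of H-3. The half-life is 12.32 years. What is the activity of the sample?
A = λN = 3.938e14 decays/year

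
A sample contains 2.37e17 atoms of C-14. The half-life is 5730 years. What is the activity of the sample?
A = λN = 2.867e13 decays/year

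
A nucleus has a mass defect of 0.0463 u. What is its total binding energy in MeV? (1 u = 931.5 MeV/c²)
B.E. = Δm × 931.5 = 43.13 MeV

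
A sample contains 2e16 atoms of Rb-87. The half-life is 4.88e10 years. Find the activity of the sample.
A = λN = 2.841e5 decays/year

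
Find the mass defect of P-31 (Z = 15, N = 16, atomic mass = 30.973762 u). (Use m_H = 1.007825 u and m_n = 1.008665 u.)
Δm = Z·m_H + N·m_n − M = 0.2823 u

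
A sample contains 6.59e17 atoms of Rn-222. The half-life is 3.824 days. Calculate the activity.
A = λN = 1.195e17 decays/day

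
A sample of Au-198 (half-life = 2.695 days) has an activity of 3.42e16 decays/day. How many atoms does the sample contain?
N = A/λ = 1.33e17 atoms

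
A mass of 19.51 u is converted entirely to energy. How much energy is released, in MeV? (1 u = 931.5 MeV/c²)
E = mc² = 18170 MeV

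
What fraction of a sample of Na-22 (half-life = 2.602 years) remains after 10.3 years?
N/N₀ = (1/2)^(t/t½) = 0.06432 = 6.43%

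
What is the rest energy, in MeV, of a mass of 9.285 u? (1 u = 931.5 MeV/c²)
E = mc² = 8649 MeV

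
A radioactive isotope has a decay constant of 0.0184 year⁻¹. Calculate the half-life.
t½ = ln(2)/λ = 37.67 years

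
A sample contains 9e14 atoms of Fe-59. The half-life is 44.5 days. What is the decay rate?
A = λN = 1.402e13 decays/day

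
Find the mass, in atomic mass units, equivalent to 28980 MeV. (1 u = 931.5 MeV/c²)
m = E/c² = 31.11 u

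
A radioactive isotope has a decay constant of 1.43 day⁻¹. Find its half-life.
t½ = ln(2)/λ = 0.4847 days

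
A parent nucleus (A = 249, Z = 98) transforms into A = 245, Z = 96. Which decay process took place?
ΔA = -4, ΔZ = -2 ⇒ alpha decay (α)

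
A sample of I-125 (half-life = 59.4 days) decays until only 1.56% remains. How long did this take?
t = t½ × log₂(N₀/N) = 356.5 days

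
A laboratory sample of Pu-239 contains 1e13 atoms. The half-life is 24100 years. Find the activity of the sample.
A = λN = 2.876e8 decays/year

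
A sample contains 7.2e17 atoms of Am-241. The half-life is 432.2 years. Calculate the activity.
A = λN = 1.155e15 decays/year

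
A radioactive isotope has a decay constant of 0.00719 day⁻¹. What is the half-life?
t½ = ln(2)/λ = 96.4 days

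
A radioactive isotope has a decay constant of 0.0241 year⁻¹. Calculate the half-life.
t½ = ln(2)/λ = 28.76 years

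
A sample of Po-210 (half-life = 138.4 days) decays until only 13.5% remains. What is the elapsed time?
t = t½ × log₂(N₀/N) = 399.8 days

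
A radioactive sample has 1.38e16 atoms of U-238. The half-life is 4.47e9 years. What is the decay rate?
A = λN = 2.14e6 decays/year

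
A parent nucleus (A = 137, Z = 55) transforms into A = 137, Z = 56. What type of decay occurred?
ΔA = 0, ΔZ = +1 ⇒ beta-minus decay (β⁻)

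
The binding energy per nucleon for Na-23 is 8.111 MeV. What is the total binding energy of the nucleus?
B.E. = 8.111 × 23 = 186.6 MeV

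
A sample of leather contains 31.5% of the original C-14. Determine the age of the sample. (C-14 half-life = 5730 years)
Age = t½ × log₂(1/ratio) = 9549 years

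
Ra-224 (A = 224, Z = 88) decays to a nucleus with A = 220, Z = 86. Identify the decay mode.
ΔA = -4, ΔZ = -2 ⇒ alpha decay (α)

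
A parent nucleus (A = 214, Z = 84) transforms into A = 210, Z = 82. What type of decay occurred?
ΔA = -4, ΔZ = -2 ⇒ alpha decay (α)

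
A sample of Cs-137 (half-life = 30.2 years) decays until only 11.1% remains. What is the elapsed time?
t = t½ × log₂(N₀/N) = 95.78 years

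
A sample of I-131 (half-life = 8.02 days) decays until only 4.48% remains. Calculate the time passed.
t = t½ × log₂(N₀/N) = 35.93 days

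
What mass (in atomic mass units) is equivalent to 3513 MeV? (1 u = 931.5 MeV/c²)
m = E/c² = 3.771 u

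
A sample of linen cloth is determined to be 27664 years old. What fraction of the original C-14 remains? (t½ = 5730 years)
N/N₀ = (1/2)^(t/t½) = 0.03521 = 3.52%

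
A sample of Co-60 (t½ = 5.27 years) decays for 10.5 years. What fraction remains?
N/N₀ = (1/2)^(t/t½) = 0.2513 = 25.1%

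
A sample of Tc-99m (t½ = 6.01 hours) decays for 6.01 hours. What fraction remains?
N/N₀ = (1/2)^(t/t½) = 0.5 = 50%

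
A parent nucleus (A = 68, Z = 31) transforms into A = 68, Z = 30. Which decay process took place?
ΔA = 0, ΔZ = -1 ⇒ beta-plus decay (β⁺) or electron capture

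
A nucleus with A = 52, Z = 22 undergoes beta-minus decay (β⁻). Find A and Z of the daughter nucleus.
Daughter: A = 52, Z = 23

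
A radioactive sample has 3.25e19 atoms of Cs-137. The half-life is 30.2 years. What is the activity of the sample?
A = λN = 7.459e17 decays/year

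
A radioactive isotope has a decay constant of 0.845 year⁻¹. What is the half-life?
t½ = ln(2)/λ = 0.8203 years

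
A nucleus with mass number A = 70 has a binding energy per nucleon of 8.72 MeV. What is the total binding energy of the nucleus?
B.E. = 8.72 × 70 = 610.4 MeV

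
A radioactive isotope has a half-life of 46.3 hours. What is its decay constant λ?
λ = ln(2)/t½ = 0.01497 hour⁻¹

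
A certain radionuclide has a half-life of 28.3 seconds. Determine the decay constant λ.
λ = ln(2)/t½ = 0.02449 second⁻¹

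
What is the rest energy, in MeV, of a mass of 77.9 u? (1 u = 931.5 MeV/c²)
E = mc² = 72560 MeV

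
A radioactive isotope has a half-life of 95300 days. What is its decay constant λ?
λ = ln(2)/t½ = 7.273e-6 day⁻¹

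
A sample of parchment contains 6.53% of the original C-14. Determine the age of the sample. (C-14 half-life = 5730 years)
Age = t½ × log₂(1/ratio) = 22560 years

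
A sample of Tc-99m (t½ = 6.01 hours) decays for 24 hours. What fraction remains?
N/N₀ = (1/2)^(t/t½) = 0.06279 = 6.28%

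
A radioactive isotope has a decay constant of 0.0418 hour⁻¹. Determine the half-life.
t½ = ln(2)/λ = 16.58 hours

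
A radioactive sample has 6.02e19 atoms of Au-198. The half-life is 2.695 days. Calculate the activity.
A = λN = 1.548e19 decays/day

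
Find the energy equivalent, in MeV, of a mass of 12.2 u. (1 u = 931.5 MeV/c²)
E = mc² = 11360 MeV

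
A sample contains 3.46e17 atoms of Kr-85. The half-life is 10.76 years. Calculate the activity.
A = λN = 2.229e16 decays/year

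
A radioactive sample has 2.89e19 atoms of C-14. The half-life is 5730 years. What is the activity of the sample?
A = λN = 3.496e15 decays/year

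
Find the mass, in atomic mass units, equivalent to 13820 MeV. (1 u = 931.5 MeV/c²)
m = E/c² = 14.84 u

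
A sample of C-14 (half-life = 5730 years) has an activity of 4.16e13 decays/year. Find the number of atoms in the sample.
N = A/λ = 3.439e17 atoms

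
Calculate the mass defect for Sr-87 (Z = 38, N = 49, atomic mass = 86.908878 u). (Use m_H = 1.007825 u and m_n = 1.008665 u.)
Δm = Z·m_H + N·m_n − M = 0.8131 u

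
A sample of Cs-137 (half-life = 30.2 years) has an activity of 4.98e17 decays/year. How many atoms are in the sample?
N = A/λ = 2.17e19 atoms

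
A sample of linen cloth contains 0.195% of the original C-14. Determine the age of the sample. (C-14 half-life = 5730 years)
Age = t½ × log₂(1/ratio) = 51580 years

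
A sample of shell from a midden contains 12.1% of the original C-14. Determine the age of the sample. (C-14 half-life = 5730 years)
Age = t½ × log₂(1/ratio) = 17460 years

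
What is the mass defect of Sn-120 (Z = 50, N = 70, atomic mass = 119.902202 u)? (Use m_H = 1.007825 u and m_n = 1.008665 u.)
Δm = Z·m_H + N·m_n − M = 1.096 u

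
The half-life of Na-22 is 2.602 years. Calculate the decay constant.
λ = ln(2)/t½ = 0.2664 year⁻¹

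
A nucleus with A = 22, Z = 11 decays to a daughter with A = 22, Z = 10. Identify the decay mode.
ΔA = 0, ΔZ = -1 ⇒ beta-plus decay (β⁺) or electron capture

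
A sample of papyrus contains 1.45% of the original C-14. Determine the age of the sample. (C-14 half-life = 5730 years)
Age = t½ × log₂(1/ratio) = 35000 years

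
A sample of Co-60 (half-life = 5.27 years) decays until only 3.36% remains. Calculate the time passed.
t = t½ × log₂(N₀/N) = 25.8 years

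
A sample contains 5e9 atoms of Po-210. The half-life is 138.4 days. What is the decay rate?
A = λN = 2.504e7 decays/day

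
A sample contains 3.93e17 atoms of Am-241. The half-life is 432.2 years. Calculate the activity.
A = λN = 6.303e14 decays/year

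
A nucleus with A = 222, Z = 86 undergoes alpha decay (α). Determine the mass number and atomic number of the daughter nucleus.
Daughter: A = 218, Z = 84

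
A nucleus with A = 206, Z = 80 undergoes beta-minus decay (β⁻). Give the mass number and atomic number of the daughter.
Daughter: A = 206, Z = 81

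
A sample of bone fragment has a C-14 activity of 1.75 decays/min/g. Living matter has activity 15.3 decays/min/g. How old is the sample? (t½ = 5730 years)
Age = t½ × log₂(A₀/A) = 17920 years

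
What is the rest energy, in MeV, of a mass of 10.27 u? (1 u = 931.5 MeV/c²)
E = mc² = 9567 MeV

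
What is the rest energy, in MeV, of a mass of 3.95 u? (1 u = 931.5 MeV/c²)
E = mc² = 3679 MeV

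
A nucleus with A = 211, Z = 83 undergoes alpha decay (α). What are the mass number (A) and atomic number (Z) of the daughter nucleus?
Daughter: A = 207, Z = 81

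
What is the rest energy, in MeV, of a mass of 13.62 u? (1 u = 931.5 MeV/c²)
E = mc² = 12690 MeV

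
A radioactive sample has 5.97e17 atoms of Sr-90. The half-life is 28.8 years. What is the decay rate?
A = λN = 1.437e16 decays/year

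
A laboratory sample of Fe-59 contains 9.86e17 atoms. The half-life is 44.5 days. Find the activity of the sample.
A = λN = 1.536e16 decays/day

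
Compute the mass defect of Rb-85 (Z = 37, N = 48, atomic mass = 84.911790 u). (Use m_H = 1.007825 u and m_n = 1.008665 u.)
Δm = Z·m_H + N·m_n − M = 0.7937 u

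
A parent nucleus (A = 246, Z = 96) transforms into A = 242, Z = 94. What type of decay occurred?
ΔA = -4, ΔZ = -2 ⇒ alpha decay (α)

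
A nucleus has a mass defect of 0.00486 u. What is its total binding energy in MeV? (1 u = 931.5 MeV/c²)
B.E. = Δm × 931.5 = 4.527 MeV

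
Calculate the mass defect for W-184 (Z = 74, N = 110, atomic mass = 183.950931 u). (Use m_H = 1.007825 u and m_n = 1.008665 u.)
Δm = Z·m_H + N·m_n − M = 1.581 u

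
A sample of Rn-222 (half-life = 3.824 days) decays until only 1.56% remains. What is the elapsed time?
t = t½ × log₂(N₀/N) = 22.95 days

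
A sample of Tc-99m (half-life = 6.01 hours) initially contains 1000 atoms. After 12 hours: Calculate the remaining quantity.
N = N₀(1/2)^(t/t½) = 250.6 atoms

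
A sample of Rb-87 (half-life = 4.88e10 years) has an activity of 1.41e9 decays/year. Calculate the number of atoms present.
N = A/λ = 9.927e19 atoms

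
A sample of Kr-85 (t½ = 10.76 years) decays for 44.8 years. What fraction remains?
N/N₀ = (1/2)^(t/t½) = 0.0558 = 5.58%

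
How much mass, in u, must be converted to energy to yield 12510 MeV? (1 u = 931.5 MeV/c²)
m = E/c² = 13.43 u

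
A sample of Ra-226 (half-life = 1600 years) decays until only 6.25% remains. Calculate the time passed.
t = t½ × log₂(N₀/N) = 6400 years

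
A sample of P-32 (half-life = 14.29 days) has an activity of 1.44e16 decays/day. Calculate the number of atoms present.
N = A/λ = 2.969e17 atoms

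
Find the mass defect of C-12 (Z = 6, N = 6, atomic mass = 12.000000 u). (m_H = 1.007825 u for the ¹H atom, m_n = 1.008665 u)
Δm = Z·m_H + N·m_n − M = 0.09894 u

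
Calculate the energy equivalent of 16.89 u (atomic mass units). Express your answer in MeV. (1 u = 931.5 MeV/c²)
E = mc² = 15730 MeV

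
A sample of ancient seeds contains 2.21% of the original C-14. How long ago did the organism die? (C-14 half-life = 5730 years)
Age = t½ × log₂(1/ratio) = 31510 years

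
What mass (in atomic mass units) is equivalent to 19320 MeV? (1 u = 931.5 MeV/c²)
m = E/c² = 20.74 u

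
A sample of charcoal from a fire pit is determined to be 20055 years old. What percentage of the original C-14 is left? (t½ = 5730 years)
N/N₀ = (1/2)^(t/t½) = 0.08839 = 8.84%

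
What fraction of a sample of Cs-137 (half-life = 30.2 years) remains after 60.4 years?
N/N₀ = (1/2)^(t/t½) = 0.25 = 25%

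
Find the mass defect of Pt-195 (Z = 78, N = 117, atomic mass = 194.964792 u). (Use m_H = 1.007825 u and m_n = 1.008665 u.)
Δm = Z·m_H + N·m_n − M = 1.659 u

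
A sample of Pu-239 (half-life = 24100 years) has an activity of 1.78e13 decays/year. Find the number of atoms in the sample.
N = A/λ = 6.189e17 atoms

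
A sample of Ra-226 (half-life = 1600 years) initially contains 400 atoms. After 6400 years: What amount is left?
N = N₀(1/2)^(t/t½) = 25 atoms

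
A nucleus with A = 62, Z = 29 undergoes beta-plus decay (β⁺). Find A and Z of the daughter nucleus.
Daughter: A = 62, Z = 28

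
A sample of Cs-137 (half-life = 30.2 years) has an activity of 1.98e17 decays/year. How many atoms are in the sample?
N = A/λ = 8.627e18 atoms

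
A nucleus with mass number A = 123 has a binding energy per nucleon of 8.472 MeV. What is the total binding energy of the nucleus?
B.E. = 8.472 × 123 = 1042 MeV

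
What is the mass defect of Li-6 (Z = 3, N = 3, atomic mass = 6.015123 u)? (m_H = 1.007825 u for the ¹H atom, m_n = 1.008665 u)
Δm = Z·m_H + N·m_n − M = 0.03435 u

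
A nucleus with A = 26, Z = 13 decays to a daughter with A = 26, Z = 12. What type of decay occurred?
ΔA = 0, ΔZ = -1 ⇒ beta-plus decay (β⁺) or electron capture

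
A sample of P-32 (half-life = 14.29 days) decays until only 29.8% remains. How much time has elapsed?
t = t½ × log₂(N₀/N) = 24.96 days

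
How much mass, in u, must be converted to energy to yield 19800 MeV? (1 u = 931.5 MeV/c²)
m = E/c² = 21.26 u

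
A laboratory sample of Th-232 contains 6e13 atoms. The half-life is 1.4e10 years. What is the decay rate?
A = λN = 2971 decays/year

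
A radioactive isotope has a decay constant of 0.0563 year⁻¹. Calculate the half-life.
t½ = ln(2)/λ = 12.31 years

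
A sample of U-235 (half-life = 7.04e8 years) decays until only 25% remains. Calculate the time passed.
t = t½ × log₂(N₀/N) = 1.408e9 years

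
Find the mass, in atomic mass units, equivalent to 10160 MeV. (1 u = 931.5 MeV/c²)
m = E/c² = 10.91 u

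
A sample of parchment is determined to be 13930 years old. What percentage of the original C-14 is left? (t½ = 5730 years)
N/N₀ = (1/2)^(t/t½) = 0.1854 = 18.5%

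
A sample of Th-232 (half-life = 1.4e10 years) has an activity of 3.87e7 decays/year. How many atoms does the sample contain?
N = A/λ = 7.817e17 atoms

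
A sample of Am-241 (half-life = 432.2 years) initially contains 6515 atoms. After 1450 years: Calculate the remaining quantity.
N = N₀(1/2)^(t/t½) = 636.8 atoms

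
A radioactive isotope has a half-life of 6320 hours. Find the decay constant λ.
λ = ln(2)/t½ = 1.097e-4 hour⁻¹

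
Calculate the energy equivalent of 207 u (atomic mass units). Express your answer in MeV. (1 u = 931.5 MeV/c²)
E = mc² = 1.928e5 MeV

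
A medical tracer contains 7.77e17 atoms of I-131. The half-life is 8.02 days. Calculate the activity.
A = λN = 6.715e16 decays/day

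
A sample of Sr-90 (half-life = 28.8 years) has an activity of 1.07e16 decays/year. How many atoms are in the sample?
N = A/λ = 4.446e17 atoms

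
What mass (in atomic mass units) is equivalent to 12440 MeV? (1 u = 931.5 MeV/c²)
m = E/c² = 13.35 u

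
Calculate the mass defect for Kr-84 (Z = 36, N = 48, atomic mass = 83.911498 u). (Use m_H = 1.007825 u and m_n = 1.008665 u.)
Δm = Z·m_H + N·m_n − M = 0.7861 u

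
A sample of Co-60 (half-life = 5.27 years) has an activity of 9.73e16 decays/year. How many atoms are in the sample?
N = A/λ = 7.398e17 atoms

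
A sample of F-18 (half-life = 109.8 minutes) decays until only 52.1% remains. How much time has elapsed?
t = t½ × log₂(N₀/N) = 103.3 minutes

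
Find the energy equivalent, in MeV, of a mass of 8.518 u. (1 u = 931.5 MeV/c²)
E = mc² = 7935 MeV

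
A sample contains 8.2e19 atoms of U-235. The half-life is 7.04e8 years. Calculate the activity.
A = λN = 8.074e10 decays/year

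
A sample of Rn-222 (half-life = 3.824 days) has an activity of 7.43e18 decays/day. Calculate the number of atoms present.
N = A/λ = 4.099e19 atoms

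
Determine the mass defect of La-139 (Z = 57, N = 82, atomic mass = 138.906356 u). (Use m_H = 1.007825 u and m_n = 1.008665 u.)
Δm = Z·m_H + N·m_n − M = 1.25 u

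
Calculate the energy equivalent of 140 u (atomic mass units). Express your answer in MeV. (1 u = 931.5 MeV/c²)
E = mc² = 1.304e5 MeV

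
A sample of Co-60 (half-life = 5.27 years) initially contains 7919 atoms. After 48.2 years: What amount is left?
N = N₀(1/2)^(t/t½) = 13.98 atoms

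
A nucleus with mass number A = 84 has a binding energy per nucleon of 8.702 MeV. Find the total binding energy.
B.E. = 8.702 × 84 = 731 MeV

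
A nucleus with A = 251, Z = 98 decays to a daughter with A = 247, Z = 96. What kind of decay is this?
ΔA = -4, ΔZ = -2 ⇒ alpha decay (α)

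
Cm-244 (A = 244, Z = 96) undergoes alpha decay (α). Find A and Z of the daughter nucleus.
Daughter: A = 240, Z = 94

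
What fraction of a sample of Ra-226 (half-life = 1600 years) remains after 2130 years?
N/N₀ = (1/2)^(t/t½) = 0.3974 = 39.7%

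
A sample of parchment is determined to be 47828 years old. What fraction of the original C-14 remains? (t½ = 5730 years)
N/N₀ = (1/2)^(t/t½) = 0.003071 = 0.307%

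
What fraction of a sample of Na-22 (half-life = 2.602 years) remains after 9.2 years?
N/N₀ = (1/2)^(t/t½) = 0.08623 = 8.62%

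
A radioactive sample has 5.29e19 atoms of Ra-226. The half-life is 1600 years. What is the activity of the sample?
A = λN = 2.292e16 decays/year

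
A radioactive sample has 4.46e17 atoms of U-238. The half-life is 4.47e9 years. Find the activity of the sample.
A = λN = 6.916e7 decays/year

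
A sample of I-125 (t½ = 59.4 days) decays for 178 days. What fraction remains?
N/N₀ = (1/2)^(t/t½) = 0.1253 = 12.5%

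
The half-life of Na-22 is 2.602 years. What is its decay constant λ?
λ = ln(2)/t½ = 0.2664 year⁻¹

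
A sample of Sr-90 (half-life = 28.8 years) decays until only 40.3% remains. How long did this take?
t = t½ × log₂(N₀/N) = 37.76 years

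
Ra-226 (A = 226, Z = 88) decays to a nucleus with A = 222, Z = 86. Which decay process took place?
ΔA = -4, ΔZ = -2 ⇒ alpha decay (α)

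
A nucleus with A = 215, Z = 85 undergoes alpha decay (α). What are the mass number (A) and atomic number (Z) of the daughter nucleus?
Daughter: A = 211, Z = 83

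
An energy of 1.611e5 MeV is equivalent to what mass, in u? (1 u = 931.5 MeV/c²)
m = E/c² = 172.9 u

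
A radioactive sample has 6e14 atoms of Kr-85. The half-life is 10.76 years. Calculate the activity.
A = λN = 3.865e13 decays/year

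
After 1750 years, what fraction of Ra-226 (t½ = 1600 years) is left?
N/N₀ = (1/2)^(t/t½) = 0.4685 = 46.9%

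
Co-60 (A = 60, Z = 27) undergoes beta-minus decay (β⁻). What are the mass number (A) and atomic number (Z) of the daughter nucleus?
Daughter: A = 60, Z = 28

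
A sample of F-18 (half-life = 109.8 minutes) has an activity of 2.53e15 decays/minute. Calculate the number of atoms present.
N = A/λ = 4.008e17 atoms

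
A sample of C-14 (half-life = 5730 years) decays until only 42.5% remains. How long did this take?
t = t½ × log₂(N₀/N) = 7073 years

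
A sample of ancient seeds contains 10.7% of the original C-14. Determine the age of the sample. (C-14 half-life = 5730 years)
Age = t½ × log₂(1/ratio) = 18480 years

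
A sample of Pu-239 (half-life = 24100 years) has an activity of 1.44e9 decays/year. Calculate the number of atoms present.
N = A/λ = 5.007e13 atoms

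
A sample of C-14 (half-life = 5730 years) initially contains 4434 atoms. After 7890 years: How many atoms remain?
N = N₀(1/2)^(t/t½) = 1707 atoms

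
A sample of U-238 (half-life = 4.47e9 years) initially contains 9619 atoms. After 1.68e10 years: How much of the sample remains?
N = N₀(1/2)^(t/t½) = 710.8 atoms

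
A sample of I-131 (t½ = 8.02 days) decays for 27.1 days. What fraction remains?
N/N₀ = (1/2)^(t/t½) = 0.09612 = 9.61%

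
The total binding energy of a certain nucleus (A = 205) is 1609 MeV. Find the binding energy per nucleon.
B.E./A = 1609/205 = 7.849 MeV/nucleon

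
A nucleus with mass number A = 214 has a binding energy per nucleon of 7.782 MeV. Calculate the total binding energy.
B.E. = 7.782 × 214 = 1665 MeV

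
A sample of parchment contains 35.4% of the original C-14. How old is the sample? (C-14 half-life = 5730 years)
Age = t½ × log₂(1/ratio) = 8585 years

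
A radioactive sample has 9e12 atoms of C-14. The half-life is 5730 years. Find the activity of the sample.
A = λN = 1.089e9 decays/year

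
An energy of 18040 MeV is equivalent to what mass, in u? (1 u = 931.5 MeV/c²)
m = E/c² = 19.37 u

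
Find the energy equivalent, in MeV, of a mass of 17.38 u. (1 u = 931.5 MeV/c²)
E = mc² = 16190 MeV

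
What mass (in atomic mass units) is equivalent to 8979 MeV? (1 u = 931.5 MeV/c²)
m = E/c² = 9.639 u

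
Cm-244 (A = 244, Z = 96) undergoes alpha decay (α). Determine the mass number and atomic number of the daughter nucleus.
Daughter: A = 240, Z = 94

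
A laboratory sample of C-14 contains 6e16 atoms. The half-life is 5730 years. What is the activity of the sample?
A = λN = 7.258e12 decays/year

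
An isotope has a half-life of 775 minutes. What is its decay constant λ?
λ = ln(2)/t½ = 8.944e-4 minute⁻¹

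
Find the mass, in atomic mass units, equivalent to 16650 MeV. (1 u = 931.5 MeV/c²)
m = E/c² = 17.87 u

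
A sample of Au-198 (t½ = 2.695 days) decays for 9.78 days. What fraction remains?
N/N₀ = (1/2)^(t/t½) = 0.08083 = 8.08%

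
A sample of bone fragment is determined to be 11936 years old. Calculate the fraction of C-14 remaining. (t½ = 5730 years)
N/N₀ = (1/2)^(t/t½) = 0.236 = 23.6%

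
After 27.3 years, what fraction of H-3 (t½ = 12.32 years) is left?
N/N₀ = (1/2)^(t/t½) = 0.2153 = 21.5%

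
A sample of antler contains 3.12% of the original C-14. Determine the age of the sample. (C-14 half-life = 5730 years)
Age = t½ × log₂(1/ratio) = 28660 years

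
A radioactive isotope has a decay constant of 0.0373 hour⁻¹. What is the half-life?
t½ = ln(2)/λ = 18.58 hours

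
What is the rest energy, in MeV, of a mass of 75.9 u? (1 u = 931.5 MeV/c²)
E = mc² = 70700 MeV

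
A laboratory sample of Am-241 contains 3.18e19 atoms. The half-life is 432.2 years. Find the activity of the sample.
A = λN = 5.1e16 decays/year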